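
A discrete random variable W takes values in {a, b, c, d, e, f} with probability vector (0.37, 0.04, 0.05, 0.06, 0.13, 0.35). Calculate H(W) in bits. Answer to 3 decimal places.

H(W) = −Σ p·log₂ p.
  −(0.37)·log₂(0.37) = 0.5307
  −(0.04)·log₂(0.04) = 0.1858
  −(0.05)·log₂(0.05) = 0.2161
  −(0.06)·log₂(0.06) = 0.2435
  −(0.13)·log₂(0.13) = 0.3826
  −(0.35)·log₂(0.35) = 0.5301
Sum: 0.5307 + 0.1858 + 0.2161 + 0.2435 + 0.3826 + 0.5301 = 2.089 bits.

2.089 bits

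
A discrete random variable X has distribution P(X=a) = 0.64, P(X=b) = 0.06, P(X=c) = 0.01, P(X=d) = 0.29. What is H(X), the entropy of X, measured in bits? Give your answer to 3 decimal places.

H(X) = −Σ p·log₂ p.
  −(0.64)·log₂(0.64) = 0.4121
  −(0.06)·log₂(0.06) = 0.2435
  −(0.01)·log₂(0.01) = 0.0664
  −(0.29)·log₂(0.29) = 0.5179
Sum: 0.4121 + 0.2435 + 0.0664 + 0.5179 = 1.240 bits.

1.240 bits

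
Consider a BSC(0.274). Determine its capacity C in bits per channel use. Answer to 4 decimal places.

0.1529 bits

Binary symmetric channel: C = 1 − h₂(ε) where h₂ is the binary entropy function.
h₂(0.274) = −0.274·log₂0.274 − 0.726·log₂0.726 = 0.8471.
C = 1 − 0.8471 = 0.1529 bits per channel use.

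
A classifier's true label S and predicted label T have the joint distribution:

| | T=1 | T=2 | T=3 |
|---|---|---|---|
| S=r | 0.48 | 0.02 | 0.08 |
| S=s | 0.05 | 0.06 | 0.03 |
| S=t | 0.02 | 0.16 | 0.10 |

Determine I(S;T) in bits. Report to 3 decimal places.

0.416 bits

Marginals: p(S) = (0.5800, 0.1400, 0.2800), p(T) = (0.5500, 0.2400, 0.2100).
I(S;T) = Σ p(x,y)·log₂[p(x,y)/(p(x)p(y))].
  (r,1): 0.48·log₂(1.5047) = 0.2829
  (r,2): 0.02·log₂(0.1437) = -0.0560
  (r,3): 0.08·log₂(0.6568) = -0.0485
  (s,1): 0.05·log₂(0.6494) = -0.0311
  (s,2): 0.06·log₂(1.7857) = 0.0502
  (s,3): 0.03·log₂(1.0204) = 0.0009
  (t,1): 0.02·log₂(0.1299) = -0.0589
  (t,2): 0.16·log₂(2.3810) = 0.2002
  (t,3): 0.10·log₂(1.7007) = 0.0766
Sum = 0.416 bits.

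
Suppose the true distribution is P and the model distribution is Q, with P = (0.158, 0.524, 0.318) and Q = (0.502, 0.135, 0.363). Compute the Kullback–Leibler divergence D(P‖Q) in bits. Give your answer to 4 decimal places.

D(P‖Q) = Σ p·log₂(p/q).
  0.158·log₂(0.158/0.502) = -0.26351
  0.524·log₂(0.524/0.135) = 1.02526
  0.318·log₂(0.318/0.363) = -0.06072
D(P‖Q) = 0.7010 bits.

0.7010 bits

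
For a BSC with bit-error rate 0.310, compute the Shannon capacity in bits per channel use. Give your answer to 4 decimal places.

Binary symmetric channel: C = 1 − h₂(ε) where h₂ is the binary entropy function.
h₂(0.310) = −0.310·log₂0.310 − 0.690·log₂0.690 = 0.8932.
C = 1 − 0.8932 = 0.1068 bits per channel use.

0.1068 bits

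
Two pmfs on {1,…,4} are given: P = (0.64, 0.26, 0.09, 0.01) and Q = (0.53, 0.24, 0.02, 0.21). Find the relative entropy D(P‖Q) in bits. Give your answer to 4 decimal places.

D(P‖Q) = Σ p·log₂(p/q).
  0.64·log₂(0.64/0.53) = 0.17413
  0.26·log₂(0.26/0.24) = 0.03002
  0.09·log₂(0.09/0.02) = 0.19529
  0.01·log₂(0.01/0.21) = -0.04392
D(P‖Q) = 0.3555 bits.

0.3555 bits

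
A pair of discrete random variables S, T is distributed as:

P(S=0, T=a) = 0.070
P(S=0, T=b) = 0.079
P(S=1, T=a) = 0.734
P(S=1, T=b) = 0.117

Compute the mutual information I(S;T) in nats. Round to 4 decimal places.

0.0511 nats

Marginals: p(S) = (0.1490, 0.8510), p(T) = (0.8040, 0.1960).
I(S;T) = H(S) + H(T) − H(S,T).
H(S) = 0.4210, H(T) = 0.4948, H(S,T) = 0.8647.
I(S;T) = 0.4210 + 0.4948 − 0.8647 = 0.0511 nats.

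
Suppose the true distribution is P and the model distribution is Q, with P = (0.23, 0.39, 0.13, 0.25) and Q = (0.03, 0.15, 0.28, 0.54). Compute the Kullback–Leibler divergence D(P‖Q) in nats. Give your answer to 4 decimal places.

D(P‖Q) = Σ p·ln(p/q).
  0.23·ln(0.23/0.03) = 0.46848
  0.39·ln(0.39/0.15) = 0.37265
  0.13·ln(0.13/0.28) = -0.09974
  0.25·ln(0.25/0.54) = -0.19253
D(P‖Q) = 0.5489 nats.

0.5489 nats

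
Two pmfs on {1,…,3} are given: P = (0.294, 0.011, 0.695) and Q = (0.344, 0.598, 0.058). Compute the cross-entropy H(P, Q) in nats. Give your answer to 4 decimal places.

2.2983 nats

H(P,Q) = −Σ p·ln q.
  −0.294·ln(0.344) = 0.31373
  −0.011·ln(0.598) = 0.00566
  −0.695·ln(0.058) = 1.97888
H(P,Q) = 2.2983 nats.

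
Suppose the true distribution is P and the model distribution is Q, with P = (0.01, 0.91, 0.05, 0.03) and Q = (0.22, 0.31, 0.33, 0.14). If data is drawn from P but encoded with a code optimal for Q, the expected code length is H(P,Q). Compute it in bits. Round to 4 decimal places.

H(P,Q) = −Σ p·log₂ q.
  −0.01·log₂(0.22) = 0.02184
  −0.91·log₂(0.31) = 1.53759
  −0.05·log₂(0.33) = 0.07997
  −0.03·log₂(0.14) = 0.08510
H(P,Q) = 1.7245 bits.

1.7245 bits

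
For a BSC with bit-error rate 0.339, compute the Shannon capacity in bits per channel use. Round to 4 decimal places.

Binary symmetric channel: C = 1 − h₂(ε) where h₂ is the binary entropy function.
h₂(0.339) = −0.339·log₂0.339 − 0.661·log₂0.661 = 0.9239.
C = 1 − 0.9239 = 0.0761 bits per channel use.

0.0761 bits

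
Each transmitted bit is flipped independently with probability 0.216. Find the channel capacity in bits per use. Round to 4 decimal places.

0.2472 bits

Binary symmetric channel: C = 1 − h₂(ε) where h₂ is the binary entropy function.
h₂(0.216) = −0.216·log₂0.216 − 0.784·log₂0.784 = 0.7528.
C = 1 − 0.7528 = 0.2472 bits per channel use.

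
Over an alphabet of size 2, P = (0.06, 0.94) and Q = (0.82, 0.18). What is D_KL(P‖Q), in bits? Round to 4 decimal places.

D(P‖Q) = Σ p·log₂(p/q).
  0.06·log₂(0.06/0.82) = -0.22636
  0.94·log₂(0.94/0.18) = 2.24158
D(P‖Q) = 2.0152 bits.

2.0152 bits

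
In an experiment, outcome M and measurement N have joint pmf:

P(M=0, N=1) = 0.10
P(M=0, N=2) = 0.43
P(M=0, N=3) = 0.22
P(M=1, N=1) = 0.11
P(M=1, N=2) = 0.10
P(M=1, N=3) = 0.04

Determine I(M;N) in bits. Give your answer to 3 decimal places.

0.070 bits

Marginals: p(M) = (0.7500, 0.2500), p(N) = (0.2100, 0.5300, 0.2600).
I(M;N) = H(M) + H(N) − H(M,N).
H(M) = 0.8113, H(N) = 1.4636, H(M,N) = 2.2046.
I(M;N) = 0.8113 + 1.4636 − 2.2046 = 0.070 bits.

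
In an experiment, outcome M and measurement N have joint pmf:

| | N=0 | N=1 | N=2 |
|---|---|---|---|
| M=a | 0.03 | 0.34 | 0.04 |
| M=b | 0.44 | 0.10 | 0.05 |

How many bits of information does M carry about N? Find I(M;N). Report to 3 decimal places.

Marginals: p(M) = (0.4100, 0.5900), p(N) = (0.4700, 0.4400, 0.0900).
I(M;N) = H(M) + H(N) − H(M,N).
H(M) = 0.9765, H(N) = 1.3458, H(M,N) = 1.9361.
I(M;N) = 0.9765 + 1.3458 − 1.9361 = 0.386 bits.

0.386 bits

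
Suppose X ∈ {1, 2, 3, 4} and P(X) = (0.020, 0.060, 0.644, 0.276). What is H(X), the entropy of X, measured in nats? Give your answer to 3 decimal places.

H(X) = −Σ p·ln p.
  −(0.020)·ln(0.020) = 0.0782
  −(0.060)·ln(0.060) = 0.1688
  −(0.644)·ln(0.644) = 0.2834
  −(0.276)·ln(0.276) = 0.3553
Sum: 0.0782 + 0.1688 + 0.2834 + 0.3553 = 0.886 nats.

0.886 nats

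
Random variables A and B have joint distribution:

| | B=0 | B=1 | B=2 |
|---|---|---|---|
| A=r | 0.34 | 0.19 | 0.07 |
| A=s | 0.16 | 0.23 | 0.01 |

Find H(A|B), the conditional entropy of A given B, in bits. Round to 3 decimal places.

Chain rule: H(A|B) = H(A,B) − H(B).
Marginals: p(A) = (0.6000, 0.4000), p(B) = (0.5000, 0.4200, 0.0800).
H(A,B) = 2.2301 bits; H(B) = 1.3172 bits.
H(A|B) = 2.2301 − 1.3172 = 0.913 bits.

0.913 bits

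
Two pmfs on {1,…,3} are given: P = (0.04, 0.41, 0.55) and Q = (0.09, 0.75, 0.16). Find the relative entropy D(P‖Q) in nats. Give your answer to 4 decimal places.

D(P‖Q) = Σ p·ln(p/q).
  0.04·ln(0.04/0.09) = -0.03244
  0.41·ln(0.41/0.75) = -0.24761
  0.55·ln(0.55/0.16) = 0.67911
D(P‖Q) = 0.3991 nats.

0.3991 nats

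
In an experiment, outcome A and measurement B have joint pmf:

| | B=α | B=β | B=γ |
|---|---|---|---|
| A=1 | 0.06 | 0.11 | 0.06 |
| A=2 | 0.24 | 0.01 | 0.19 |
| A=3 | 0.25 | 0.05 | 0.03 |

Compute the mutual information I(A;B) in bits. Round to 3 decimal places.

0.239 bits

Marginals: p(A) = (0.2300, 0.4400, 0.3300), p(B) = (0.5500, 0.1700, 0.2800).
I(A;B) = Σ p(x,y)·log₂[p(x,y)/(p(x)p(y))].
  (1,α): 0.06·log₂(0.4743) = -0.0646
  (1,β): 0.11·log₂(2.8133) = 0.1641
  (1,γ): 0.06·log₂(0.9317) = -0.0061
  (2,α): 0.24·log₂(0.9917) = -0.0029
  (2,β): 0.01·log₂(0.1337) = -0.0290
  (2,γ): 0.19·log₂(1.5422) = 0.1187
  (3,α): 0.25·log₂(1.3774) = 0.1155
  (3,β): 0.05·log₂(0.8913) = -0.0083
  (3,γ): 0.03·log₂(0.3247) = -0.0487
Sum = 0.239 bits.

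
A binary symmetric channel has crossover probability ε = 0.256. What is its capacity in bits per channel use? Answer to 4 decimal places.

0.1793 bits

Binary symmetric channel: C = 1 − h₂(ε) where h₂ is the binary entropy function.
h₂(0.256) = −0.256·log₂0.256 − 0.744·log₂0.744 = 0.8207.
C = 1 − 0.8207 = 0.1793 bits per channel use.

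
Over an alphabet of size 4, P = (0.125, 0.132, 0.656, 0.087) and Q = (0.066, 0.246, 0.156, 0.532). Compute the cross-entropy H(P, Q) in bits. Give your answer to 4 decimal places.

H(P,Q) = −Σ p·log₂ q.
  −0.125·log₂(0.066) = 0.49017
  −0.132·log₂(0.246) = 0.26707
  −0.656·log₂(0.156) = 1.75833
  −0.087·log₂(0.532) = 0.07921
H(P,Q) = 2.5948 bits.

2.5948 bits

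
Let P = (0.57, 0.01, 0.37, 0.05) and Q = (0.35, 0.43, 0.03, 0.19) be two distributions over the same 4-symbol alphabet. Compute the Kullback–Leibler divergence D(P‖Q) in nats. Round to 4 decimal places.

D(P‖Q) = Σ p·ln(p/q).
  0.57·ln(0.57/0.35) = 0.27799
  0.01·ln(0.01/0.43) = -0.03761
  0.37·ln(0.37/0.03) = 0.92955
  0.05·ln(0.05/0.19) = -0.06675
D(P‖Q) = 1.1032 nats.

1.1032 nats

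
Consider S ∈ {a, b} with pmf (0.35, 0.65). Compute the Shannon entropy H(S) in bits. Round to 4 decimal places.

H(S) = −Σ p·log₂ p.
  −(0.35)·log₂(0.35) = 0.53010
  −(0.65)·log₂(0.65) = 0.40397
Sum: 0.53010 + 0.40397 = 0.9341 bits.

0.9341 bits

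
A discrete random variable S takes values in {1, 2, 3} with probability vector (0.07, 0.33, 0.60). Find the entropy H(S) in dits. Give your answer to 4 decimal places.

H(S) = −Σ p·log₁₀ p.
  −(0.07)·log₁₀(0.07) = 0.08084
  −(0.33)·log₁₀(0.33) = 0.15889
  −(0.60)·log₁₀(0.60) = 0.13311
Sum: 0.08084 + 0.15889 + 0.13311 = 0.3728 dits.

0.3728 dits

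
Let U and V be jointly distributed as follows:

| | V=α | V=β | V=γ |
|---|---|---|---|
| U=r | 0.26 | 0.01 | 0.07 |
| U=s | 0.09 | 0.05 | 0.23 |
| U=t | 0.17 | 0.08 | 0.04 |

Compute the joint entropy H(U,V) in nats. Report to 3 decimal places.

1.919 nats

H(U,V) = −Σ p(x,y)·ln p(x,y) over all 9 cells.
  cell (r,α): −0.26·ln0.26 = 0.3502
  cell (r,β): −0.01·ln0.01 = 0.0461
  cell (r,γ): −0.07·ln0.07 = 0.1861
  cell (s,α): −0.09·ln0.09 = 0.2167
  cell (s,β): −0.05·ln0.05 = 0.1498
  cell (s,γ): −0.23·ln0.23 = 0.3380
  cell (t,α): −0.17·ln0.17 = 0.3012
  cell (t,β): −0.08·ln0.08 = 0.2021
  cell (t,γ): −0.04·ln0.04 = 0.1288
Sum = 1.919 nats.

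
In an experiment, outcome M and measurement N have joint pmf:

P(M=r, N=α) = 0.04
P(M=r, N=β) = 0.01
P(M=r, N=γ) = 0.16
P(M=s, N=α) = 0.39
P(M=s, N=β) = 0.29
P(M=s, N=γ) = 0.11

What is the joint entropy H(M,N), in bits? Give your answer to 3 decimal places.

H(M,N) = −Σ p(x,y)·log₂ p(x,y) over all 6 cells.
  cell (r,α): −0.04·log₂0.04 = 0.1858
  cell (r,β): −0.01·log₂0.01 = 0.0664
  cell (r,γ): −0.16·log₂0.16 = 0.4230
  cell (s,α): −0.39·log₂0.39 = 0.5298
  cell (s,β): −0.29·log₂0.29 = 0.5179
  cell (s,γ): −0.11·log₂0.11 = 0.3503
Sum = 2.073 bits.

2.073 bits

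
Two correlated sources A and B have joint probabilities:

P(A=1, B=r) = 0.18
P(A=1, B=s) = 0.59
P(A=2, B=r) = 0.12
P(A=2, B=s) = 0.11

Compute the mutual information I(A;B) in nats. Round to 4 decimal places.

0.0329 nats

Marginals: p(A) = (0.7700, 0.2300), p(B) = (0.3000, 0.7000).
I(A;B) = Σ p(x,y)·ln[p(x,y)/(p(x)p(y))].
  (1,r): 0.18·ln(0.7792) = -0.04490
  (1,s): 0.59·ln(1.0946) = 0.05334
  (2,r): 0.12·ln(1.7391) = 0.06641
  (2,s): 0.11·ln(0.6832) = -0.04190
Sum = 0.0329 nats.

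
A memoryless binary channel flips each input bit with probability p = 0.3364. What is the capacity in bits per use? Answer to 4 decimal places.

Binary symmetric channel: C = 1 − h₂(ε) where h₂ is the binary entropy function.
h₂(0.3364) = −0.3364·log₂0.3364 − 0.6636·log₂0.6636 = 0.9213.
C = 1 − 0.9213 = 0.0787 bits per channel use.

0.0787 bits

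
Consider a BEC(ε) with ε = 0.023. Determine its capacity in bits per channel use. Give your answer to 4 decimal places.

Binary erasure channel: capacity C = 1 − ε.
C = 1 − 0.023 = 0.9770 bits per channel use.

0.9770 bits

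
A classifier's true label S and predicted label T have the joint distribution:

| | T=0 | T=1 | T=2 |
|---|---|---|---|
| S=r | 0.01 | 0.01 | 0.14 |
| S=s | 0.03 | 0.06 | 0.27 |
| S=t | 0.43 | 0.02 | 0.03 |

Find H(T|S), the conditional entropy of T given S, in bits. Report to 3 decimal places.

0.762 bits

Marginals: p(S) = (0.1600, 0.3600, 0.4800), p(T) = (0.4700, 0.0900, 0.4400).
H(T|S) = Σ p(S) · H(T|S=·).
  S=r: p=0.1600, H(T|S=r) = 0.6686
  S=s: p=0.3600, H(T|S=s) = 1.0409
  S=t: p=0.4800, H(T|S=t) = 0.5832
Weighted sum = 0.762 bits.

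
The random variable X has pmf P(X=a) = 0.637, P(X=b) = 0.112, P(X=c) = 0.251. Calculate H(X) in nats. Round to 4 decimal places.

H(X) = −Σ p·ln p.
  −(0.637)·ln(0.637) = 0.28728
  −(0.112)·ln(0.112) = 0.24520
  −(0.251)·ln(0.251) = 0.34696
Sum: 0.28728 + 0.24520 + 0.34696 = 0.8794 nats.

0.8794 nats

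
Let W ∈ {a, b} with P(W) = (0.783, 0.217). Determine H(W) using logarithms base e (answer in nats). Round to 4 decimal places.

0.5231 nats

H(W) = −Σ p·ln p.
  −(0.783)·ln(0.783) = 0.19154
  −(0.217)·ln(0.217) = 0.33155
Sum: 0.19154 + 0.33155 = 0.5231 nats.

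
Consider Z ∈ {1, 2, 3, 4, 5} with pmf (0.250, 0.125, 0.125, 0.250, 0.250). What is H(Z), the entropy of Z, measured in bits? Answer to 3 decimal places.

2.250 bits

H(Z) = −Σ p·log₂ p.
  −(0.250)·log₂(0.250) = 0.5000
  −(0.125)·log₂(0.125) = 0.3750
  −(0.125)·log₂(0.125) = 0.3750
  −(0.250)·log₂(0.250) = 0.5000
  −(0.250)·log₂(0.250) = 0.5000
Sum: 0.5000 + 0.3750 + 0.3750 + 0.5000 + 0.5000 = 2.250 bits.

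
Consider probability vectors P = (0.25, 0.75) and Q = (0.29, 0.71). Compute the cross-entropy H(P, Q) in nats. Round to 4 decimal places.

H(P,Q) = −Σ p·ln q.
  −0.25·ln(0.29) = 0.30947
  −0.75·ln(0.71) = 0.25687
H(P,Q) = 0.5663 nats.

0.5663 nats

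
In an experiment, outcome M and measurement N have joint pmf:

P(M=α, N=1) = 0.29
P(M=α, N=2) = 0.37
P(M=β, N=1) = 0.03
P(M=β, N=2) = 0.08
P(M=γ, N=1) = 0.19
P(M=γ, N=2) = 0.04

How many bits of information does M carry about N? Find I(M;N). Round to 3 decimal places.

Marginals: p(M) = (0.6600, 0.1100, 0.2300), p(N) = (0.5100, 0.4900).
I(M;N) = H(M) + H(N) − H(M,N).
H(M) = 1.2336, H(N) = 0.9997, H(M,N) = 2.1329.
I(M;N) = 1.2336 + 0.9997 − 2.1329 = 0.100 bits.

0.100 bits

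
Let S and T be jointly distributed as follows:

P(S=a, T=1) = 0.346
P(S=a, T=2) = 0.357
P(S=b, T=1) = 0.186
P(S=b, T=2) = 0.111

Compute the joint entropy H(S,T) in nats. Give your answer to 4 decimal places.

H(S,T) = −Σ p(x,y)·ln p(x,y) over all 4 cells.
  cell (a,1): −0.346·ln0.346 = 0.36722
  cell (a,2): −0.357·ln0.357 = 0.36772
  cell (b,1): −0.186·ln0.186 = 0.31285
  cell (b,2): −0.111·ln0.111 = 0.24400
Sum = 1.2918 nats.

1.2918 nats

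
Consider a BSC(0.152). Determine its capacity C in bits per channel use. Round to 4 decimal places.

Binary symmetric channel: C = 1 − h₂(ε) where h₂ is the binary entropy function.
h₂(0.152) = −0.152·log₂0.152 − 0.848·log₂0.848 = 0.6148.
C = 1 − 0.6148 = 0.3852 bits per channel use.

0.3852 bits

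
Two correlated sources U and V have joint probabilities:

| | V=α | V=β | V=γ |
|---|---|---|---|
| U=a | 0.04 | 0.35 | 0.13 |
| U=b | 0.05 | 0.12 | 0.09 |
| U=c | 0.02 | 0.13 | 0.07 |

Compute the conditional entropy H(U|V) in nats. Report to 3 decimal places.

Chain rule: H(U|V) = H(U,V) − H(V).
Marginals: p(U) = (0.5200, 0.2600, 0.2200), p(V) = (0.1100, 0.6000, 0.2900).
H(U,V) = 1.9120 nats; H(V) = 0.9083 nats.
H(U|V) = 1.9120 − 0.9083 = 1.004 nats.

1.004 nats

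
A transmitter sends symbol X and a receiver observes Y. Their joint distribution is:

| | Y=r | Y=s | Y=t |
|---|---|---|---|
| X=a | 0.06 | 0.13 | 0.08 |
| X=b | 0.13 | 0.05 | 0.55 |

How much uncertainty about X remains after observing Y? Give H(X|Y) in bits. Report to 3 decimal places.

0.670 bits

Marginals: p(X) = (0.2700, 0.7300), p(Y) = (0.1900, 0.1800, 0.6300).
H(X|Y) = Σ p(Y) · H(X|Y=·).
  Y=r: p=0.1900, H(X|Y=r) = 0.8997
  Y=s: p=0.1800, H(X|Y=s) = 0.8524
  Y=t: p=0.6300, H(X|Y=t) = 0.5491
Weighted sum = 0.670 bits.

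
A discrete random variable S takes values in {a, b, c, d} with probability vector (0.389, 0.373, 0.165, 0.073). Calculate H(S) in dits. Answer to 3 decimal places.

H(S) = −Σ p·log₁₀ p.
  −(0.389)·log₁₀(0.389) = 0.1595
  −(0.373)·log₁₀(0.373) = 0.1598
  −(0.165)·log₁₀(0.165) = 0.1291
  −(0.073)·log₁₀(0.073) = 0.0830
Sum: 0.1595 + 0.1598 + 0.1291 + 0.0830 = 0.531 dits.

0.531 dits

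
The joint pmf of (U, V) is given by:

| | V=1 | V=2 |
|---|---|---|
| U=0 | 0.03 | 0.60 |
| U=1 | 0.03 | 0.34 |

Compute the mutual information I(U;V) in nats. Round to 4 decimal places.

Marginals: p(U) = (0.6300, 0.3700), p(V) = (0.0600, 0.9400).
I(U;V) = Σ p(x,y)·ln[p(x,y)/(p(x)p(y))].
  (0,1): 0.03·ln(0.7937) = -0.00693
  (0,2): 0.60·ln(1.0132) = 0.00785
  (1,1): 0.03·ln(1.3514) = 0.00903
  (1,2): 0.34·ln(0.9776) = -0.00771
Sum = 0.0022 nats.

0.0022 nats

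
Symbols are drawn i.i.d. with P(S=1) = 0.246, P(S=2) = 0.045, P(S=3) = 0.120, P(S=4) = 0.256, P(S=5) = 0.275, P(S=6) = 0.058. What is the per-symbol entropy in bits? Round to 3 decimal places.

H(S) = −Σ p·log₂ p.
  −(0.246)·log₂(0.246) = 0.4977
  −(0.045)·log₂(0.045) = 0.2013
  −(0.120)·log₂(0.120) = 0.3671
  −(0.256)·log₂(0.256) = 0.5032
  −(0.275)·log₂(0.275) = 0.5122
  −(0.058)·log₂(0.058) = 0.2383
Sum: 0.4977 + 0.2013 + 0.3671 + 0.5032 + 0.5122 + 0.2383 = 2.320 bits.

2.320 bits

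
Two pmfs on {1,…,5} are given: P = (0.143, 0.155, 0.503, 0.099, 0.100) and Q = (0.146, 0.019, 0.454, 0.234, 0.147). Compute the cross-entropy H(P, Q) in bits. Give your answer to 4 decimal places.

H(P,Q) = −Σ p·log₂ q.
  −0.143·log₂(0.146) = 0.39696
  −0.155·log₂(0.019) = 0.88627
  −0.503·log₂(0.454) = 0.57304
  −0.099·log₂(0.234) = 0.20745
  −0.100·log₂(0.147) = 0.27661
H(P,Q) = 2.3403 bits.

2.3403 bits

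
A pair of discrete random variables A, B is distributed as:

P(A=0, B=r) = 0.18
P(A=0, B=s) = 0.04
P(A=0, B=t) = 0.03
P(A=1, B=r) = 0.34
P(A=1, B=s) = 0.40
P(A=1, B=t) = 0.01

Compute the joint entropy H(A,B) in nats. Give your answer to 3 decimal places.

H(A,B) = −Σ p(x,y)·ln p(x,y) over all 6 cells.
  cell (0,r): −0.18·ln0.18 = 0.3087
  cell (0,s): −0.04·ln0.04 = 0.1288
  cell (0,t): −0.03·ln0.03 = 0.1052
  cell (1,r): −0.34·ln0.34 = 0.3668
  cell (1,s): −0.40·ln0.40 = 0.3665
  cell (1,t): −0.01·ln0.01 = 0.0461
Sum = 1.322 nats.

1.322 nats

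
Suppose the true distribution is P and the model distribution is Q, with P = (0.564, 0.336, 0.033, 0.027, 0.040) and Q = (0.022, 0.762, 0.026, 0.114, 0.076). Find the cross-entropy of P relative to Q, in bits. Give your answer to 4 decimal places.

3.6444 bits

H(P,Q) = −Σ p·log₂ q.
  −0.564·log₂(0.022) = 3.10558
  −0.336·log₂(0.762) = 0.13176
  −0.033·log₂(0.026) = 0.17376
  −0.027·log₂(0.114) = 0.08459
  −0.040·log₂(0.076) = 0.14871
H(P,Q) = 3.6444 bits.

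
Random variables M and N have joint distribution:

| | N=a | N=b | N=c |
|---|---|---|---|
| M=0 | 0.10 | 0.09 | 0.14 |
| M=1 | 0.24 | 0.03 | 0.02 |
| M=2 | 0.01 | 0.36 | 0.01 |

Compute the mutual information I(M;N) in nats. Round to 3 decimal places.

Marginals: p(M) = (0.3300, 0.2900, 0.3800), p(N) = (0.3500, 0.4800, 0.1700).
I(M;N) = Σ p(x,y)·ln[p(x,y)/(p(x)p(y))].
  (0,a): 0.10·ln(0.8658) = -0.0144
  (0,b): 0.09·ln(0.5682) = -0.0509
  (0,c): 0.14·ln(2.4955) = 0.1280
  (1,a): 0.24·ln(2.3645) = 0.2065
  (1,b): 0.03·ln(0.2155) = -0.0460
  (1,c): 0.02·ln(0.4057) = -0.0180
  (2,a): 0.01·ln(0.0752) = -0.0259
  (2,b): 0.36·ln(1.9737) = 0.2448
  (2,c): 0.01·ln(0.1548) = -0.0187
Sum = 0.405 nats.

0.405 nats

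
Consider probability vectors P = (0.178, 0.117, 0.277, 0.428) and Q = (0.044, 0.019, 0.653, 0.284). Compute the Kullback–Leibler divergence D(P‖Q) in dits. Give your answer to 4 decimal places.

D(P‖Q) = Σ p·log₁₀(p/q).
  0.178·log₁₀(0.178/0.044) = 0.10804
  0.117·log₁₀(0.117/0.019) = 0.09236
  0.277·log₁₀(0.277/0.653) = -0.10316
  0.428·log₁₀(0.428/0.284) = 0.07624
D(P‖Q) = 0.1735 dits.

0.1735 dits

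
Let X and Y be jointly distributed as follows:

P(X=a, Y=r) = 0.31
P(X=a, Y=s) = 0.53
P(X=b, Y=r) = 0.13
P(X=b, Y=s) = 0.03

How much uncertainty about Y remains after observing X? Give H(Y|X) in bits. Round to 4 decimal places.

0.9093 bits

Marginals: p(X) = (0.8400, 0.1600), p(Y) = (0.4400, 0.5600).
H(Y|X) = Σ p(X) · H(Y|X=·).
  X=a: p=0.8400, H(Y|X=a) = 0.9499
  X=b: p=0.1600, H(Y|X=b) = 0.6962
Weighted sum = 0.9093 bits.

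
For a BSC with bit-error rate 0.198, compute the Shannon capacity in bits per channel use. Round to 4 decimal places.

Binary symmetric channel: C = 1 − h₂(ε) where h₂ is the binary entropy function.
h₂(0.198) = −0.198·log₂0.198 − 0.802·log₂0.802 = 0.7179.
C = 1 − 0.7179 = 0.2821 bits per channel use.

0.2821 bits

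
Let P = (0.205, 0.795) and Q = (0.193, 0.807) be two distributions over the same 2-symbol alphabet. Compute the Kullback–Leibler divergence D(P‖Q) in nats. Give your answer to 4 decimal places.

D(P‖Q) = Σ p·ln(p/q).
  0.205·ln(0.205/0.193) = 0.01237
  0.795·ln(0.795/0.807) = -0.01191
D(P‖Q) = 0.0005 nats.

0.0005 nats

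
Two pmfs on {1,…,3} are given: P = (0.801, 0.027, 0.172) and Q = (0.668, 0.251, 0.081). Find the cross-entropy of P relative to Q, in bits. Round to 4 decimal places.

H(P,Q) = −Σ p·log₂ q.
  −0.801·log₂(0.668) = 0.46625
  −0.027·log₂(0.251) = 0.05384
  −0.172·log₂(0.081) = 0.62366
H(P,Q) = 1.1438 bits.

1.1438 bits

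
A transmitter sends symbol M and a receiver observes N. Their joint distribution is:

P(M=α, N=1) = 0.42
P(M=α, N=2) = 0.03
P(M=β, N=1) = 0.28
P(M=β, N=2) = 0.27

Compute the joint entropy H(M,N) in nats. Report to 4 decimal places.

1.1795 nats

H(M,N) = −Σ p(x,y)·ln p(x,y) over all 4 cells.
  cell (α,1): −0.42·ln0.42 = 0.36435
  cell (α,2): −0.03·ln0.03 = 0.10520
  cell (β,1): −0.28·ln0.28 = 0.35643
  cell (β,2): −0.27·ln0.27 = 0.35352
Sum = 1.1795 nats.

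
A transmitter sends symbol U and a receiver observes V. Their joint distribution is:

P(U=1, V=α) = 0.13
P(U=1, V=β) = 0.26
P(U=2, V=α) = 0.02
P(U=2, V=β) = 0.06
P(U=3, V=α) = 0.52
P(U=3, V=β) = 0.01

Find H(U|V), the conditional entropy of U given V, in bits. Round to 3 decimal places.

0.886 bits

Marginals: p(U) = (0.3900, 0.0800, 0.5300), p(V) = (0.6700, 0.3300).
H(U|V) = Σ p(V) · H(U|V=·).
  V=α: p=0.6700, H(U|V=α) = 0.8940
  V=β: p=0.3300, H(U|V=β) = 0.8710
Weighted sum = 0.886 bits.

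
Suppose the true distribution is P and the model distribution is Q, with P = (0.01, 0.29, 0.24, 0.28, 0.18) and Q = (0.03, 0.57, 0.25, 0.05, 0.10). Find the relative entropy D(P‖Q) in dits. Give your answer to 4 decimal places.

D(P‖Q) = Σ p·log₁₀(p/q).
  0.01·log₁₀(0.01/0.03) = -0.00477
  0.29·log₁₀(0.29/0.57) = -0.08511
  0.24·log₁₀(0.24/0.25) = -0.00425
  0.28·log₁₀(0.28/0.05) = 0.20949
  0.18·log₁₀(0.18/0.10) = 0.04595
D(P‖Q) = 0.1613 dits.

0.1613 dits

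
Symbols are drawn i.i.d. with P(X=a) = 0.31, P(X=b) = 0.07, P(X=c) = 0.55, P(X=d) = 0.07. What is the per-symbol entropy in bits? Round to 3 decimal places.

1.535 bits

H(X) = −Σ p·log₂ p.
  −(0.31)·log₂(0.31) = 0.5238
  −(0.07)·log₂(0.07) = 0.2686
  −(0.55)·log₂(0.55) = 0.4744
  −(0.07)·log₂(0.07) = 0.2686
Sum: 0.5238 + 0.2686 + 0.4744 + 0.2686 = 1.535 bits.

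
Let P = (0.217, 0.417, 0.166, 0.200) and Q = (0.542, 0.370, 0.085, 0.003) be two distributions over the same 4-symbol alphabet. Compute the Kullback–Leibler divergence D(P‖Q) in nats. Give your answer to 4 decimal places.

D(P‖Q) = Σ p·ln(p/q).
  0.217·ln(0.217/0.542) = -0.19863
  0.417·ln(0.417/0.370) = 0.04987
  0.166·ln(0.166/0.085) = 0.11111
  0.200·ln(0.200/0.003) = 0.83994
D(P‖Q) = 0.8023 nats.

0.8023 nats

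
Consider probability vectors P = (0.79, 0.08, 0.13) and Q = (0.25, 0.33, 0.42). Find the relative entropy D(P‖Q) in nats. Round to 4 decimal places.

D(P‖Q) = Σ p·ln(p/q).
  0.79·ln(0.79/0.25) = 0.90895
  0.08·ln(0.08/0.33) = -0.11337
  0.13·ln(0.13/0.42) = -0.15245
D(P‖Q) = 0.6431 nats.

0.6431 nats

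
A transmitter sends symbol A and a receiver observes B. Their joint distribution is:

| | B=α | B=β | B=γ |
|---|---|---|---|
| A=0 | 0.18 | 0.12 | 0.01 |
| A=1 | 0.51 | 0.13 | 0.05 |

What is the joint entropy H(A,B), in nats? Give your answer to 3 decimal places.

1.368 nats

H(A,B) = −Σ p(x,y)·ln p(x,y) over all 6 cells.
  cell (0,α): −0.18·ln0.18 = 0.3087
  cell (0,β): −0.12·ln0.12 = 0.2544
  cell (0,γ): −0.01·ln0.01 = 0.0461
  cell (1,α): −0.51·ln0.51 = 0.3434
  cell (1,β): −0.13·ln0.13 = 0.2652
  cell (1,γ): −0.05·ln0.05 = 0.1498
Sum = 1.368 nats.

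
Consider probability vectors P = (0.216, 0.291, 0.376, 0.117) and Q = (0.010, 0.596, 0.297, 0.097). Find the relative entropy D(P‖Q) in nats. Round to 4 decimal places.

D(P‖Q) = Σ p·ln(p/q).
  0.216·ln(0.216/0.010) = 0.66370
  0.291·ln(0.291/0.596) = -0.20862
  0.376·ln(0.376/0.297) = 0.08868
  0.117·ln(0.117/0.097) = 0.02193
D(P‖Q) = 0.5657 nats.

0.5657 nats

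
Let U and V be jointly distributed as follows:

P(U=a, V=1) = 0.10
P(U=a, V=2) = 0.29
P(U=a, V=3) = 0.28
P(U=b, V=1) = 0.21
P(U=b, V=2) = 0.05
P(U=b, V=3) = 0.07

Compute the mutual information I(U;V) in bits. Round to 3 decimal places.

Marginals: p(U) = (0.6700, 0.3300), p(V) = (0.3100, 0.3400, 0.3500).
I(U;V) = Σ p(x,y)·log₂[p(x,y)/(p(x)p(y))].
  (a,1): 0.10·log₂(0.4815) = -0.1055
  (a,2): 0.29·log₂(1.2730) = 0.1010
  (a,3): 0.28·log₂(1.1940) = 0.0716
  (b,1): 0.21·log₂(2.0528) = 0.2179
  (b,2): 0.05·log₂(0.4456) = -0.0583
  (b,3): 0.07·log₂(0.6061) = -0.0506
Sum = 0.176 bits.

0.176 bits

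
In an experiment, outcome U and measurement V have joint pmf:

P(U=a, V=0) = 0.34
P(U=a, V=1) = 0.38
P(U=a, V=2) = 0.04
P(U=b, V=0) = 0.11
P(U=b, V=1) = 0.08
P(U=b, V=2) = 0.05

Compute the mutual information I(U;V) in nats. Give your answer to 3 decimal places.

0.026 nats

Marginals: p(U) = (0.7600, 0.2400), p(V) = (0.4500, 0.4600, 0.0900).
I(U;V) = H(U) + H(V) − H(U,V).
H(U) = 0.5511, H(V) = 0.9332, H(U,V) = 1.4579.
I(U;V) = 0.5511 + 0.9332 − 1.4579 = 0.026 nats.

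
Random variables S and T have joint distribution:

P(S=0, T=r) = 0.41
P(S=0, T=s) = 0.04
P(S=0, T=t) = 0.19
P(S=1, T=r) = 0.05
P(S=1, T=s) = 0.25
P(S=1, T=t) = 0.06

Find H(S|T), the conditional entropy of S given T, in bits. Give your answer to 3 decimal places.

0.595 bits

Marginals: p(S) = (0.6400, 0.3600), p(T) = (0.4600, 0.2900, 0.2500).
H(S|T) = Σ p(T) · H(S|T=·).
  T=r: p=0.4600, H(S|T=r) = 0.4960
  T=s: p=0.2900, H(S|T=s) = 0.5788
  T=t: p=0.2500, H(S|T=t) = 0.7950
Weighted sum = 0.595 bits.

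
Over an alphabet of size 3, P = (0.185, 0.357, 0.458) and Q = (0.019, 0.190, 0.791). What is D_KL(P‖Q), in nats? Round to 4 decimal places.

D(P‖Q) = Σ p·ln(p/q).
  0.185·ln(0.185/0.019) = 0.42104
  0.357·ln(0.357/0.190) = 0.22516
  0.458·ln(0.458/0.791) = -0.25026
D(P‖Q) = 0.3959 nats.

0.3959 nats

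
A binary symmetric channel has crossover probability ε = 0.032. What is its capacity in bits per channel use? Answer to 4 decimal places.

0.7957 bits

Binary symmetric channel: C = 1 − h₂(ε) where h₂ is the binary entropy function.
h₂(0.032) = −0.032·log₂0.032 − 0.968·log₂0.968 = 0.2043.
C = 1 − 0.2043 = 0.7957 bits per channel use.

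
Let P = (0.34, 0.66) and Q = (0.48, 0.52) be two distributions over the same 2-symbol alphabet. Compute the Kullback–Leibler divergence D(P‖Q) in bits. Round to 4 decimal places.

0.0579 bits

D(P‖Q) = Σ p·log₂(p/q).
  0.34·log₂(0.34/0.48) = -0.16915
  0.66·log₂(0.66/0.52) = 0.22701
D(P‖Q) = 0.0579 bits.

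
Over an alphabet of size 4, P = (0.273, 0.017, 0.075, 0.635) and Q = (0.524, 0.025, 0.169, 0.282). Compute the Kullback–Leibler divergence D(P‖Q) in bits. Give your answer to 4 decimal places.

D(P‖Q) = Σ p·log₂(p/q).
  0.273·log₂(0.273/0.524) = -0.25680
  0.017·log₂(0.017/0.025) = -0.00946
  0.075·log₂(0.075/0.169) = -0.08790
  0.635·log₂(0.635/0.282) = 0.74362
D(P‖Q) = 0.3895 bits.

0.3895 bits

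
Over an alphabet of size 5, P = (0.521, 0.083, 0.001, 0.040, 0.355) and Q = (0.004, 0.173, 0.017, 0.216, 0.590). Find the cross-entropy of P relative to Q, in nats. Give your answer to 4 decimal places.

H(P,Q) = −Σ p·ln q.
  −0.521·ln(0.004) = 2.87668
  −0.083·ln(0.173) = 0.14562
  −0.001·ln(0.017) = 0.00407
  −0.040·ln(0.216) = 0.06130
  −0.355·ln(0.590) = 0.18731
H(P,Q) = 3.2750 nats.

3.2750 nats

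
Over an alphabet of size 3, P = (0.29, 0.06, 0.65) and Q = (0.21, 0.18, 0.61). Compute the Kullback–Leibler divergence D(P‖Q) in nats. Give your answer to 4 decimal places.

D(P‖Q) = Σ p·ln(p/q).
  0.29·ln(0.29/0.21) = 0.09360
  0.06·ln(0.06/0.18) = -0.06592
  0.65·ln(0.65/0.61) = 0.04128
D(P‖Q) = 0.0690 nats.

0.0690 nats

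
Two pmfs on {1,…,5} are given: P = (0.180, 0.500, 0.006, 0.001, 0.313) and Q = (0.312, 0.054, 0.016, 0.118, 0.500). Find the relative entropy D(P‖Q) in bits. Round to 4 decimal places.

D(P‖Q) = Σ p·log₂(p/q).
  0.180·log₂(0.180/0.312) = -0.14284
  0.500·log₂(0.500/0.054) = 1.60545
  0.006·log₂(0.006/0.016) = -0.00849
  0.001·log₂(0.001/0.118) = -0.00688
  0.313·log₂(0.313/0.500) = -0.21151
D(P‖Q) = 1.2357 bits.

1.2357 bits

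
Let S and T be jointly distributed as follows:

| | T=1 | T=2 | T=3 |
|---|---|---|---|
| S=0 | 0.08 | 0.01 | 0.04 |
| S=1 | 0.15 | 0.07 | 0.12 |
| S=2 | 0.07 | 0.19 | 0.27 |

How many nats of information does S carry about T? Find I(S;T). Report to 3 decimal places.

Marginals: p(S) = (0.1300, 0.3400, 0.5300), p(T) = (0.3000, 0.2700, 0.4300).
I(S;T) = Σ p(x,y)·ln[p(x,y)/(p(x)p(y))].
  (0,1): 0.08·ln(2.0513) = 0.0575
  (0,2): 0.01·ln(0.2849) = -0.0126
  (0,3): 0.04·ln(0.7156) = -0.0134
  (1,1): 0.15·ln(1.4706) = 0.0578
  (1,2): 0.07·ln(0.7625) = -0.0190
  (1,3): 0.12·ln(0.8208) = -0.0237
  (2,1): 0.07·ln(0.4403) = -0.0574
  (2,2): 0.19·ln(1.3277) = 0.0539
  (2,3): 0.27·ln(1.1847) = 0.0458
Sum = 0.089 nats.

0.089 nats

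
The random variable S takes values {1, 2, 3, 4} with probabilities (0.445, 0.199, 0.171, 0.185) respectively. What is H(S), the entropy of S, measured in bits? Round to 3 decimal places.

H(S) = −Σ p·log₂ p.
  −(0.445)·log₂(0.445) = 0.5198
  −(0.199)·log₂(0.199) = 0.4635
  −(0.171)·log₂(0.171) = 0.4357
  −(0.185)·log₂(0.185) = 0.4504
Sum: 0.5198 + 0.4635 + 0.4357 + 0.4504 = 1.869 bits.

1.869 bits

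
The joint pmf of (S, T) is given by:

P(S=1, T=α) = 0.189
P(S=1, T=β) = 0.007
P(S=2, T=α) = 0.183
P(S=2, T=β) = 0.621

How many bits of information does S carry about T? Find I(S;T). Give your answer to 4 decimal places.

Marginals: p(S) = (0.1960, 0.8040), p(T) = (0.3720, 0.6280).
I(S;T) = Σ p(x,y)·log₂[p(x,y)/(p(x)p(y))].
  (1,α): 0.189·log₂(2.5922) = 0.25972
  (1,β): 0.007·log₂(0.0569) = -0.02895
  (2,α): 0.183·log₂(0.6119) = -0.12970
  (2,β): 0.621·log₂(1.2299) = 0.18541
Sum = 0.2865 bits.

0.2865 bits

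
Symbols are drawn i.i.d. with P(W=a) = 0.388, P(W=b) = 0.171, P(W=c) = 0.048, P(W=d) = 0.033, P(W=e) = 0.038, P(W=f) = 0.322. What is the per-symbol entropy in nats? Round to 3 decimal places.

H(W) = −Σ p·ln p.
  −(0.388)·ln(0.388) = 0.3673
  −(0.171)·ln(0.171) = 0.3020
  −(0.048)·ln(0.048) = 0.1458
  −(0.033)·ln(0.033) = 0.1126
  −(0.038)·ln(0.038) = 0.1243
  −(0.322)·ln(0.322) = 0.3649
Sum: 0.3673 + 0.3020 + 0.1458 + 0.1126 + 0.1243 + 0.3649 = 1.417 nats.

1.417 nats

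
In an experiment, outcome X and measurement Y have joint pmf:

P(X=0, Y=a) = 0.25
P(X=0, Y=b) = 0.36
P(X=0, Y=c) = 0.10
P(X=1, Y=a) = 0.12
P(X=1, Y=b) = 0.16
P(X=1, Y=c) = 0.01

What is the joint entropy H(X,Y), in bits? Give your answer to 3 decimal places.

2.219 bits

H(X,Y) = −Σ p(x,y)·log₂ p(x,y) over all 6 cells.
  cell (0,a): −0.25·log₂0.25 = 0.5000
  cell (0,b): −0.36·log₂0.36 = 0.5306
  cell (0,c): −0.10·log₂0.10 = 0.3322
  cell (1,a): −0.12·log₂0.12 = 0.3671
  cell (1,b): −0.16·log₂0.16 = 0.4230
  cell (1,c): −0.01·log₂0.01 = 0.0664
Sum = 2.219 bits.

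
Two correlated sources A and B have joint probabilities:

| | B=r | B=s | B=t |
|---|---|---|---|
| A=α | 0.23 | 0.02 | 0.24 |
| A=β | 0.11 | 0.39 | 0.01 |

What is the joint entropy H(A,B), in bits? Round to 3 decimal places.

2.041 bits

H(A,B) = −Σ p(x,y)·log₂ p(x,y) over all 6 cells.
  cell (α,r): −0.23·log₂0.23 = 0.4877
  cell (α,s): −0.02·log₂0.02 = 0.1129
  cell (α,t): −0.24·log₂0.24 = 0.4941
  cell (β,r): −0.11·log₂0.11 = 0.3503
  cell (β,s): −0.39·log₂0.39 = 0.5298
  cell (β,t): −0.01·log₂0.01 = 0.0664
Sum = 2.041 bits.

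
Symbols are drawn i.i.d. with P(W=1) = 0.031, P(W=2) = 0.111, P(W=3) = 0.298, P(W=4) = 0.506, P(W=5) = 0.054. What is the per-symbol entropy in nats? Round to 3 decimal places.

H(W) = −Σ p·ln p.
  −(0.031)·ln(0.031) = 0.1077
  −(0.111)·ln(0.111) = 0.2440
  −(0.298)·ln(0.298) = 0.3608
  −(0.506)·ln(0.506) = 0.3447
  −(0.054)·ln(0.054) = 0.1576
Sum: 0.1077 + 0.2440 + 0.3608 + 0.3447 + 0.1576 = 1.215 nats.

1.215 nats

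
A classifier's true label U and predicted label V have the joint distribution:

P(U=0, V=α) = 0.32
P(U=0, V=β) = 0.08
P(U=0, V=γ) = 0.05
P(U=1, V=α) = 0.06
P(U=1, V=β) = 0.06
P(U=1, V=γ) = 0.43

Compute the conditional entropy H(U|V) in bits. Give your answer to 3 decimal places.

0.608 bits

Chain rule: H(U|V) = H(U,V) − H(V).
Marginals: p(U) = (0.4500, 0.5500), p(V) = (0.3800, 0.1400, 0.4800).
H(U,V) = 2.0443 bits; H(V) = 1.4358 bits.
H(U|V) = 2.0443 − 1.4358 = 0.608 bits.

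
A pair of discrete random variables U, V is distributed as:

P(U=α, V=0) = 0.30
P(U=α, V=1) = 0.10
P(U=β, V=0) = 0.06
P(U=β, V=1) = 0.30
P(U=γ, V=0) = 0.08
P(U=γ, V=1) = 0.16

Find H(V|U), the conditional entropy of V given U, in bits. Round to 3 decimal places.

0.779 bits

Marginals: p(U) = (0.4000, 0.3600, 0.2400), p(V) = (0.4400, 0.5600).
H(V|U) = Σ p(U) · H(V|U=·).
  U=α: p=0.4000, H(V|U=α) = 0.8113
  U=β: p=0.3600, H(V|U=β) = 0.6500
  U=γ: p=0.2400, H(V|U=γ) = 0.9183
Weighted sum = 0.779 bits.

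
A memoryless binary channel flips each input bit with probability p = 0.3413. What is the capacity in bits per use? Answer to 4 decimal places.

0.0739 bits

Binary symmetric channel: C = 1 − h₂(ε) where h₂ is the binary entropy function.
h₂(0.3413) = −0.3413·log₂0.3413 − 0.6587·log₂0.6587 = 0.9261.
C = 1 − 0.9261 = 0.0739 bits per channel use.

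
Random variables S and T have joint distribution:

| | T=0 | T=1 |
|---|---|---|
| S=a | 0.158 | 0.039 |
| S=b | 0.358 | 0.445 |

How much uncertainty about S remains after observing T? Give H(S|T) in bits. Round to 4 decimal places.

Marginals: p(S) = (0.1970, 0.8030), p(T) = (0.5160, 0.4840).
H(S|T) = Σ p(T) · H(S|T=·).
  T=0: p=0.5160, H(S|T=0) = 0.8887
  T=1: p=0.4840, H(S|T=1) = 0.4042
Weighted sum = 0.6542 bits.

0.6542 bits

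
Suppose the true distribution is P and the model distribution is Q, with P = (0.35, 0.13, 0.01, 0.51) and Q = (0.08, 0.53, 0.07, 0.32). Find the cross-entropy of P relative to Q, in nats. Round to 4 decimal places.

H(P,Q) = −Σ p·ln q.
  −0.35·ln(0.08) = 0.88401
  −0.13·ln(0.53) = 0.08253
  −0.01·ln(0.07) = 0.02659
  −0.51·ln(0.32) = 0.58111
H(P,Q) = 1.5742 nats.

1.5742 nats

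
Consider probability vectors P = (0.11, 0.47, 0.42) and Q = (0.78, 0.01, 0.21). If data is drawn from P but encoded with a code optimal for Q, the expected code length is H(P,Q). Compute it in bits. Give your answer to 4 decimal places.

H(P,Q) = −Σ p·log₂ q.
  −0.11·log₂(0.78) = 0.03943
  −0.47·log₂(0.01) = 3.12261
  −0.42·log₂(0.21) = 0.94565
H(P,Q) = 4.1077 bits.

4.1077 bits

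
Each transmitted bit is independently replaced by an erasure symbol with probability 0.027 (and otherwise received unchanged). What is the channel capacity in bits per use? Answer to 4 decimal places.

Binary erasure channel: capacity C = 1 − ε.
C = 1 − 0.027 = 0.9730 bits per channel use.

0.9730 bits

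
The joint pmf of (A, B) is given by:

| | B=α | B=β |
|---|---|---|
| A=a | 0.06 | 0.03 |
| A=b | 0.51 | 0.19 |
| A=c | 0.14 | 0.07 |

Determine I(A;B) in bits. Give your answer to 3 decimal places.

Marginals: p(A) = (0.0900, 0.7000, 0.2100), p(B) = (0.7100, 0.2900).
I(A;B) = Σ p(x,y)·log₂[p(x,y)/(p(x)p(y))].
  (a,α): 0.06·log₂(0.9390) = -0.0055
  (a,β): 0.03·log₂(1.1494) = 0.0060
  (b,α): 0.51·log₂(1.0262) = 0.0190
  (b,β): 0.19·log₂(0.9360) = -0.0181
  (c,α): 0.14·log₂(0.9390) = -0.0127
  (c,β): 0.07·log₂(1.1494) = 0.0141
Sum = 0.003 bits.

0.003 bits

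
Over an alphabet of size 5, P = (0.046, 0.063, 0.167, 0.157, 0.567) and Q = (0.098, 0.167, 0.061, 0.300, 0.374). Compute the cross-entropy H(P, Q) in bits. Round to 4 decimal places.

H(P,Q) = −Σ p·log₂ q.
  −0.046·log₂(0.098) = 0.15415
  −0.063·log₂(0.167) = 0.16267
  −0.167·log₂(0.061) = 0.67385
  −0.157·log₂(0.300) = 0.27270
  −0.567·log₂(0.374) = 0.80451
H(P,Q) = 2.0679 bits.

2.0679 bits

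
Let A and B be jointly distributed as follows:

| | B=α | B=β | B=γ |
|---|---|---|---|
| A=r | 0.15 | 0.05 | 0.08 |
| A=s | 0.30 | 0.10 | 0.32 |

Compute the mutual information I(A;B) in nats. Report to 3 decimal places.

0.011 nats

Marginals: p(A) = (0.2800, 0.7200), p(B) = (0.4500, 0.1500, 0.4000).
I(A;B) = H(A) + H(B) − H(A,B).
H(A) = 0.5930, H(B) = 1.0104, H(A,B) = 1.5925.
I(A;B) = 0.5930 + 1.0104 − 1.5925 = 0.011 nats.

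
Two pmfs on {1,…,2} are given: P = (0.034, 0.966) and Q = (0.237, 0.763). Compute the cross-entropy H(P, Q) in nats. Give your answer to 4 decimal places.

H(P,Q) = −Σ p·ln q.
  −0.034·ln(0.237) = 0.04895
  −0.966·ln(0.763) = 0.26130
H(P,Q) = 0.3102 nats.

0.3102 nats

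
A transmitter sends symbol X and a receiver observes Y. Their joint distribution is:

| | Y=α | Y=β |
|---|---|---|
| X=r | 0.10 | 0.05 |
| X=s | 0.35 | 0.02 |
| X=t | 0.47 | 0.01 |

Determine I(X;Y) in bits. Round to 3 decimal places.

Marginals: p(X) = (0.1500, 0.3700, 0.4800), p(Y) = (0.9200, 0.0800).
I(X;Y) = Σ p(x,y)·log₂[p(x,y)/(p(x)p(y))].
  (r,α): 0.10·log₂(0.7246) = -0.0465
  (r,β): 0.05·log₂(4.1667) = 0.1029
  (s,α): 0.35·log₂(1.0282) = 0.0140
  (s,β): 0.02·log₂(0.6757) = -0.0113
  (t,α): 0.47·log₂(1.0643) = 0.0423
  (t,β): 0.01·log₂(0.2604) = -0.0194
Sum = 0.082 bits.

0.082 bits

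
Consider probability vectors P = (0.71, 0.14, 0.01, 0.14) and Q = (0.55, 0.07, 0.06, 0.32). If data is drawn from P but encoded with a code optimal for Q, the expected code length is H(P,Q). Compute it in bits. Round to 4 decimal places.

1.4202 bits

H(P,Q) = −Σ p·log₂ q.
  −0.71·log₂(0.55) = 0.61237
  −0.14·log₂(0.07) = 0.53711
  −0.01·log₂(0.06) = 0.04059
  −0.14·log₂(0.32) = 0.23014
H(P,Q) = 1.4202 bits.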